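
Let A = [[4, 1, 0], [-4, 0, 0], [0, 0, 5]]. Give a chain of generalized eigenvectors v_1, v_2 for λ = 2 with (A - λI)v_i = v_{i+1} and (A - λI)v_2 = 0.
v_1 = [[0, 1, 0]]^T, v_2 = [[1, -2, 0]]^T

We seek v_1 ∈ ker((A - 2I)^2) \ ker(A - 2I), then set v_{i+1} = (A - 2I) v_i.

One such chain is v_1 = [[0, 1, 0]]^T, v_2 = [[1, -2, 0]]^T. Check: (A - 2I) v_2 = [[0, 0, 0]]^T = 0.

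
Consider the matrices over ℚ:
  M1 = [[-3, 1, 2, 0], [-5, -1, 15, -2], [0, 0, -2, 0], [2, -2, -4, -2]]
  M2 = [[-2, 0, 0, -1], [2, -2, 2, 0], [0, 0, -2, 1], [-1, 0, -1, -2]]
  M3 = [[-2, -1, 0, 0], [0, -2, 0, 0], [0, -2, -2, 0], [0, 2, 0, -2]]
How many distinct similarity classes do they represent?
2 classes: {M1, M2}, {M3}

Characteristic polynomials: χ_{M1} = (x + 2)^4, χ_{M2} = (x + 2)^4, χ_{M3} = (x + 2)^4.

{M1, M2}: invariant factors x + 2, (x + 2)^3.

{M3}: invariant factors x + 2, x + 2, (x + 2)^2.

Matrices are similar if and only if their invariant-factor lists agree; the partition into similarity classes is {M1, M2}, {M3}.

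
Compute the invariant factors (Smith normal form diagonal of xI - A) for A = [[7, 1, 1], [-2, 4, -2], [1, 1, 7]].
x - 6, (x - 6)^2

The Jordan structure of A has elementary divisors (x - 6)^2, (x - 6). Arranging the block sizes at each eigenvalue in decreasing order and taking row products gives the invariant factors.

Invariant factors (smallest first, each dividing the next): x - 6, (x - 6)^2.

Check: the last factor (x - 6)^2 is the minimal polynomial, and the product (x - 6)^3 is the characteristic polynomial.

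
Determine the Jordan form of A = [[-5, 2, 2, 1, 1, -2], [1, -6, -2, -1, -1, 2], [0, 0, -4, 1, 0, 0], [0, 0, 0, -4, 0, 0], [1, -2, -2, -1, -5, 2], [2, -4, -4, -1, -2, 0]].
The characteristic polynomial is det(xI - A) = (x + 4)^6, so the eigenvalues are -4 (algebraic multiplicity 6).

For λ = -4: rank(A + 4I) = 2, rank((A + 4I)^2) = 0. The eigenspace has dimension 6 - 2 = 4, so there are 4 Jordan blocks; the rank sequence gives block sizes [2, 2, 1, 1].

Assembling the blocks gives the Jordan form J above.

J = [[-4, 1, 0, 0, 0, 0], [0, -4, 0, 0, 0, 0], [0, 0, -4, 1, 0, 0], [0, 0, 0, -4, 0, 0], [0, 0, 0, 0, -4, 0], [0, 0, 0, 0, 0, -4]]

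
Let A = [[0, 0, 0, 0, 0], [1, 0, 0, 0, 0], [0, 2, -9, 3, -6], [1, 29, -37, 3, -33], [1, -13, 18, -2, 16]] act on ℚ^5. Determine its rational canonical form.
The invariant factors of A (the non-unit diagonal entries of the Smith normal form of xI - A over ℚ[x]) are x^2(x - 6)(x^2 - 4x + 6), each dividing the next. The characteristic polynomial is their product, x^2(x - 6)(x^2 - 4x + 6).

The rational canonical form is the block-diagonal matrix of companion matrices C(f_i):
R = [[0, 0, 0, 0, 0], [1, 0, 0, 0, 0], [0, 1, 0, 0, 36], [0, 0, 1, 0, -30], [0, 0, 0, 1, 10]].

Note the characteristic polynomial does not split into linear factors over ℚ, so A has no Jordan form over ℚ; the rational canonical form exists over any field.

R = [[0, 0, 0, 0, 0], [1, 0, 0, 0, 0], [0, 1, 0, 0, 36], [0, 0, 1, 0, -30], [0, 0, 0, 1, 10]]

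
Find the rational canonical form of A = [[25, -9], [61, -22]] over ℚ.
The invariant factors of A (the non-unit diagonal entries of the Smith normal form of xI - A over ℚ[x]) are x^2 - 3x - 1, each dividing the next. The characteristic polynomial is their product, x^2 - 3x - 1.

The rational canonical form is the block-diagonal matrix of companion matrices C(f_i):
R = [[0, 1], [1, 3]].

Note the characteristic polynomial does not split into linear factors over ℚ, so A has no Jordan form over ℚ; the rational canonical form exists over any field.

R = [[0, 1], [1, 3]]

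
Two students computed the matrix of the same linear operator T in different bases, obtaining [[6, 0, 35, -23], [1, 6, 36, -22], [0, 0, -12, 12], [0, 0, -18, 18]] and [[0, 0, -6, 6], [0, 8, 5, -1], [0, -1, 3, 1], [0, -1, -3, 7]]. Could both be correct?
Two matrices over a field are similar if and only if they have the same invariant factors.

Both A and B have characteristic polynomial x(x - 6)^3 and minimal polynomial x(x - 6)^3. Computing further, both have invariant factors x(x - 6)^3. Hence A and B are similar.

Yes.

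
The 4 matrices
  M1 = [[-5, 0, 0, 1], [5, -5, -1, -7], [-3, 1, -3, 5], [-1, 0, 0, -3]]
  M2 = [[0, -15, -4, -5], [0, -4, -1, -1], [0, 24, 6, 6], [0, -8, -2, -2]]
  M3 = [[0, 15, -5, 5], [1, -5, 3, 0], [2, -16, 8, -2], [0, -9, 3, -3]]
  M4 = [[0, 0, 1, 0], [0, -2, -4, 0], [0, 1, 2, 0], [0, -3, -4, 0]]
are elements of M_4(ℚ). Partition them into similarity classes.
Characteristic polynomials: χ_{M1} = (x + 4)^4, χ_{M2} = x^4, χ_{M3} = x^4, χ_{M4} = x^4.

{M1}: invariant factors (x + 4)^2, (x + 4)^2.

{M2, M3, M4}: invariant factors x, x^3.

Matrices are similar if and only if their invariant-factor lists agree; the partition into similarity classes is {M1}, {M2, M3, M4}.

2 classes: {M1}, {M2, M3, M4}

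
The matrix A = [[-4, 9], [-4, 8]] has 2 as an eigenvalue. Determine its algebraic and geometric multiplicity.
The characteristic polynomial is (x - 2)^2, so the factor x - 2 appears with exponent 2: the algebraic multiplicity is 2.

rank(A - 2I) = 1, so the eigenspace has dimension 2 - 1 = 1: the geometric multiplicity is 1.

Since 1 < 2, A is not diagonalizable.

algebraic multiplicity 2, geometric multiplicity 1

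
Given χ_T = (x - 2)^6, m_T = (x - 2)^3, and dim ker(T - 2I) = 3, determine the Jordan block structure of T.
λ = 2: algebraic multiplicity 6 (exponent in χ_T), largest block size 3 (exponent in m_T), 3 blocks (geometric multiplicity). These force block sizes [3, 2, 1].

Jordan blocks: (2, 3), (2, 2), (2, 1)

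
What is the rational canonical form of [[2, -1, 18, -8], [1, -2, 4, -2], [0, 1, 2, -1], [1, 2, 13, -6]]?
R = [[0, -1, 0, 0], [1, -2, 0, 0], [0, 0, 0, -1], [0, 0, 1, -2]]

The invariant factors of A (the non-unit diagonal entries of the Smith normal form of xI - A over ℚ[x]) are (x + 1)^2, (x + 1)^2, each dividing the next. The characteristic polynomial is their product, (x + 1)^4.

The rational canonical form is the block-diagonal matrix of companion matrices C(f_i):
R = [[0, -1, 0, 0], [1, -2, 0, 0], [0, 0, 0, -1], [0, 0, 1, -2]].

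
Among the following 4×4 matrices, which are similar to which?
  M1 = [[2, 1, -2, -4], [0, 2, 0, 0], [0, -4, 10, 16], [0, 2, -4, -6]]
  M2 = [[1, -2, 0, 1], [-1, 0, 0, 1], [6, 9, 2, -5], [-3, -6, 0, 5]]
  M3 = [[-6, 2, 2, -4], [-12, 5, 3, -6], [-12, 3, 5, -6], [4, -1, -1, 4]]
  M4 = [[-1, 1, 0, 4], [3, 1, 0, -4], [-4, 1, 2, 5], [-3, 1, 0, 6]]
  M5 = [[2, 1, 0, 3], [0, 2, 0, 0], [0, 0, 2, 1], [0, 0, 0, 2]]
Characteristic polynomials: χ_{M1} = (x - 2)^4, χ_{M2} = (x - 2)^4, χ_{M3} = (x - 2)^4, χ_{M4} = (x - 2)^4, χ_{M5} = (x - 2)^4.

{M1, M3}: invariant factors x - 2, x - 2, (x - 2)^2.

{M2, M4, M5}: invariant factors (x - 2)^2, (x - 2)^2.

Matrices are similar if and only if their invariant-factor lists agree; the partition into similarity classes is {M1, M3}, {M2, M4, M5}.

2 classes: {M1, M3}, {M2, M4, M5}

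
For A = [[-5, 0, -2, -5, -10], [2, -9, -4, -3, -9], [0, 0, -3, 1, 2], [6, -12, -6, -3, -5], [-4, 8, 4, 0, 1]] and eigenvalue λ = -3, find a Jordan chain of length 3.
We seek v_1 ∈ ker((A + 3I)^3) \ ker((A + 3I)^2), then set v_{i+1} = (A + 3I) v_i.

One such chain is v_1 = [[1, 0, 0, -2, 1]]^T, v_2 = [[-2, -1, 0, 1, 0]]^T, v_3 = [[-1, -1, 1, 0, 0]]^T. Check: (A + 3I) v_3 = [[0, 0, 0, 0, 0]]^T = 0.

v_1 = [[1, 0, 0, -2, 1]]^T, v_2 = [[-2, -1, 0, 1, 0]]^T, v_3 = [[-1, -1, 1, 0, 0]]^T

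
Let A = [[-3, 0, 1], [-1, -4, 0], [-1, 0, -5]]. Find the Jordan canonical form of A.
The characteristic polynomial is det(xI - A) = (x + 4)^3, so the eigenvalues are -4 (algebraic multiplicity 3).

For λ = -4: rank(A + 4I) = 2, rank((A + 4I)^2) = 1, rank((A + 4I)^3) = 0. The eigenspace has dimension 3 - 2 = 1, so there is 1 Jordan block; the rank sequence gives block sizes [3].

Assembling the blocks gives the Jordan form J above.

J = [[-4, 1, 0], [0, -4, 1], [0, 0, -4]]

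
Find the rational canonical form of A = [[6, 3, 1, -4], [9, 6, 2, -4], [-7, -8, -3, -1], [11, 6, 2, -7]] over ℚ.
R = [[0, 0, 0, -1], [1, 0, 0, 2], [0, 1, 0, -3], [0, 0, 1, 2]]

The invariant factors of A (the non-unit diagonal entries of the Smith normal form of xI - A over ℚ[x]) are (x^2 - x + 1)^2, each dividing the next. The characteristic polynomial is their product, (x^2 - x + 1)^2.

The rational canonical form is the block-diagonal matrix of companion matrices C(f_i):
R = [[0, 0, 0, -1], [1, 0, 0, 2], [0, 1, 0, -3], [0, 0, 1, 2]].

Note the characteristic polynomial does not split into linear factors over ℚ, so A has no Jordan form over ℚ; the rational canonical form exists over any field.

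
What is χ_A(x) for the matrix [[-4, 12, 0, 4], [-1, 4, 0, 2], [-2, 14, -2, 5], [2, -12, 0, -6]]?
χ_A(x) = (x + 2)^4

xI - A = [[x + 4, -12, 0, -4], [1, x - 4, 0, -2], [2, -14, x + 2, -5], [-2, 12, 0, x + 6]].

Expanding det(xI - A) along the first row:
det(xI - A) = + (x + 4)·det([[x - 4, 0, -2], [-14, x + 2, -5], [12, 0, x + 6]]) - (-12)·det([[1, 0, -2], [2, x + 2, -5], [-2, 0, x + 6]]) + (0)·det([[1, x - 4, -2], [2, -14, -5], [-2, 12, x + 6]]) - (-4)·det([[1, x - 4, 0], [2, -14, x + 2], [-2, 12, 0]]).

Evaluating gives χ_A(x) = x^4 + 8x^3 + 24x^2 + 32x + 16 = (x + 2)^4.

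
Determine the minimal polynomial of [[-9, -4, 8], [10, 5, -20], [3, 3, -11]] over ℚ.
The characteristic polynomial factors as (x + 5)^3. The minimal polynomial is ∏(x - λ)^{k_λ} where k_λ is the size of the largest Jordan block at λ.

For λ = -5: rank(A + 5I) = 1, and the largest Jordan block has size 2 (the smallest k with rank((A + 5I)^k) = rank((A + 5I)^(k+1))).

So m_A(x) = (x + 5)^2.

m_A(x) = (x + 5)^2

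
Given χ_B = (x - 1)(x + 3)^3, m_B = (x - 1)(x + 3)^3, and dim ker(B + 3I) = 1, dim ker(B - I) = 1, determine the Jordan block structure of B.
Jordan blocks: (-3, 3), (1, 1)

λ = -3: algebraic multiplicity 3 (exponent in χ_B), largest block size 3 (exponent in m_B), 1 block (geometric multiplicity). This forces block sizes [3].
λ = 1: algebraic multiplicity 1 (exponent in χ_B), largest block size 1 (exponent in m_B), 1 block (geometric multiplicity). This forces block sizes [1].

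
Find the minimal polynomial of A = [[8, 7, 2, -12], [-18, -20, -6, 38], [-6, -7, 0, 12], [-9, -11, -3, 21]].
m_A(x) = (x - 3)(x - 2)^2

The characteristic polynomial factors as (x - 3)(x - 2)^3. The minimal polynomial is ∏(x - λ)^{k_λ} where k_λ is the size of the largest Jordan block at λ.

For λ = 2: rank(A - 2I) = 2, and the largest Jordan block has size 2 (the smallest k with rank((A - 2I)^k) = rank((A - 2I)^(k+1))).
For λ = 3: rank(A - 3I) = 3, and the largest Jordan block has size 1 (the smallest k with rank((A - 3I)^k) = rank((A - 3I)^(k+1))).

So m_A(x) = (x - 3)(x - 2)^2.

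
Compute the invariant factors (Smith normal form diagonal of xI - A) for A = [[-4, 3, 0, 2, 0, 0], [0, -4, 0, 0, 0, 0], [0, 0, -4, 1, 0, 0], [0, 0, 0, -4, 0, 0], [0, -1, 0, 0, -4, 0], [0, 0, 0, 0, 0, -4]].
The Jordan structure of A has elementary divisors (x + 4)^2, (x + 4)^2, (x + 4), (x + 4). Arranging the block sizes at each eigenvalue in decreasing order and taking row products gives the invariant factors.

Invariant factors (smallest first, each dividing the next): x + 4, x + 4, (x + 4)^2, (x + 4)^2.

Check: the last factor (x + 4)^2 is the minimal polynomial, and the product (x + 4)^6 is the characteristic polynomial.

x + 4, x + 4, (x + 4)^2, (x + 4)^2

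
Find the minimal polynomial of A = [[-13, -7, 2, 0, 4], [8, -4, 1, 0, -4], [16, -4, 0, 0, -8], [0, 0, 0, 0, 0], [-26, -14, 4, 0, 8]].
The characteristic polynomial factors as x^2(x + 2)^2(x + 5). The minimal polynomial is ∏(x - λ)^{k_λ} where k_λ is the size of the largest Jordan block at λ.

For λ = -5: rank(A + 5I) = 4, and the largest Jordan block has size 1 (the smallest k with rank((A + 5I)^k) = rank((A + 5I)^(k+1))).
For λ = -2: rank(A + 2I) = 4, and the largest Jordan block has size 2 (the smallest k with rank((A + 2I)^k) = rank((A + 2I)^(k+1))).
For λ = 0: rank(A) = 3, and the largest Jordan block has size 1 (the smallest k with rank(A^k) = rank(A^(k+1))).

So m_A(x) = x(x + 2)^2(x + 5).

m_A(x) = x(x + 2)^2(x + 5)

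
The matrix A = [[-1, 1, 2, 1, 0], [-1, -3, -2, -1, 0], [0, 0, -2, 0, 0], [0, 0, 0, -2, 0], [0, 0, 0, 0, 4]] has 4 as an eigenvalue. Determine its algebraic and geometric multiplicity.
algebraic multiplicity 1, geometric multiplicity 1

The characteristic polynomial is (x - 4)(x + 2)^4, so the factor x - 4 appears with exponent 1: the algebraic multiplicity is 1.

rank(A - 4I) = 4, so the eigenspace has dimension 5 - 4 = 1: the geometric multiplicity is 1.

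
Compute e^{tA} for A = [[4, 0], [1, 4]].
A has Jordan form J = [[4, 1], [0, 4]] with A = PJP^{-1}, so e^{tA} = P e^{tJ} P^{-1}.

For a Jordan block J_k(λ), e^{tJ_k(λ)} = e^{λt} · (I + tN + t^2 N^2/2! + ... + t^{k-1} N^{k-1}/(k-1)!) where N is the nilpotent superdiagonal part.

Assembling the blocks and conjugating back gives the entries of e^{tA} as shown above.

e^{tA} = [[e^{4*t}, 0], [t*e^{4*t}, e^{4*t}]]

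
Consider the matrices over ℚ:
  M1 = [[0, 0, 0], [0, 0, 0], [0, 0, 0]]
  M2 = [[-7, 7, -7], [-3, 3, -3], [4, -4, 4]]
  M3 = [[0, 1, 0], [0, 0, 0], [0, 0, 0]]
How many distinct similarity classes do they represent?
Characteristic polynomials: χ_{M1} = x^3, χ_{M2} = x^3, χ_{M3} = x^3.

{M1}: invariant factors x, x, x.

{M2, M3}: invariant factors x, x^2.

Matrices are similar if and only if their invariant-factor lists agree; the partition into similarity classes is {M1}, {M2, M3}.

2 classes: {M1}, {M2, M3}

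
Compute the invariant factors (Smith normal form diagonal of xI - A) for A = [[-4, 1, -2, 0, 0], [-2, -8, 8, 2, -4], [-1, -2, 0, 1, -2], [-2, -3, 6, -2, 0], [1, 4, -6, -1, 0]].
x + 2, (x + 2)^2(x + 4)^2

The Jordan structure of A has elementary divisors (x + 4)^2, (x + 2)^2, (x + 2). Arranging the block sizes at each eigenvalue in decreasing order and taking row products gives the invariant factors.

Invariant factors (smallest first, each dividing the next): x + 2, (x + 2)^2(x + 4)^2.

Check: the last factor (x + 2)^2(x + 4)^2 is the minimal polynomial, and the product (x + 2)^3(x + 4)^2 is the characteristic polynomial.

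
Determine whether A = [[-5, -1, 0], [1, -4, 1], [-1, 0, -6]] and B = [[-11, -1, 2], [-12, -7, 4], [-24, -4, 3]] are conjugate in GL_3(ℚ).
No.

Both have characteristic polynomial (x + 5)^3, but the minimal polynomial of A is (x + 5)^3 while the minimal polynomial of B is (x + 5)^2. The minimal polynomial is a similarity invariant, so A and B are not similar.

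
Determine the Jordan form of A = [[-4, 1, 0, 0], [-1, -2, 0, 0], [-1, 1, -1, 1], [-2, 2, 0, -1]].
J = [[-3, 1, 0, 0], [0, -3, 0, 0], [0, 0, -1, 1], [0, 0, 0, -1]]

The characteristic polynomial is det(xI - A) = (x + 1)^2(x + 3)^2, so the eigenvalues are -3 (algebraic multiplicity 2), -1 (algebraic multiplicity 2).

For λ = -3: rank(A + 3I) = 3, rank((A + 3I)^2) = 2. The eigenspace has dimension 4 - 3 = 1, so there is 1 Jordan block; the rank sequence gives block sizes [2].

For λ = -1: rank(A + I) = 3, rank((A + I)^2) = 2. The eigenspace has dimension 4 - 3 = 1, so there is 1 Jordan block; the rank sequence gives block sizes [2].

Assembling the blocks gives the Jordan form J above.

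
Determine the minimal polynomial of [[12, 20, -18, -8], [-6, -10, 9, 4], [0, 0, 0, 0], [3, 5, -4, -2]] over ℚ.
m_A(x) = x^3

The characteristic polynomial factors as x^4. The minimal polynomial is ∏(x - λ)^{k_λ} where k_λ is the size of the largest Jordan block at λ.

For λ = 0: rank(A) = 2, and the largest Jordan block has size 3 (the smallest k with rank(A^k) = rank(A^(k+1))).

So m_A(x) = x^3.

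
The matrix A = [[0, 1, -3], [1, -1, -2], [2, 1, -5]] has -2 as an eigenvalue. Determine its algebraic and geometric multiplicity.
The characteristic polynomial is (x + 2)^3, so the factor x + 2 appears with exponent 3: the algebraic multiplicity is 3.

rank(A + 2I) = 2, so the eigenspace has dimension 3 - 2 = 1: the geometric multiplicity is 1.

Since 1 < 3, A is not diagonalizable.

algebraic multiplicity 3, geometric multiplicity 1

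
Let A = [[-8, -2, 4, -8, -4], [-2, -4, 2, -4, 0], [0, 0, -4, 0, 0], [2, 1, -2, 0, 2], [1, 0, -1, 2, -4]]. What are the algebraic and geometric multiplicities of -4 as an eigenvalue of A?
algebraic multiplicity 5, geometric multiplicity 3

The characteristic polynomial is (x + 4)^5, so the factor x + 4 appears with exponent 5: the algebraic multiplicity is 5.

rank(A + 4I) = 2, so the eigenspace has dimension 5 - 2 = 3: the geometric multiplicity is 3.

Since 3 < 5, A is not diagonalizable.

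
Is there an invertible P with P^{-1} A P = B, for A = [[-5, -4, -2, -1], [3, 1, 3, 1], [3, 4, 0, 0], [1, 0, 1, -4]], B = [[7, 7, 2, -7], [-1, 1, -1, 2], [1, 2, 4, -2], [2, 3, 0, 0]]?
No.

trace(A) = -8 but trace(B) = 12. The trace is a similarity invariant, so A and B are not similar.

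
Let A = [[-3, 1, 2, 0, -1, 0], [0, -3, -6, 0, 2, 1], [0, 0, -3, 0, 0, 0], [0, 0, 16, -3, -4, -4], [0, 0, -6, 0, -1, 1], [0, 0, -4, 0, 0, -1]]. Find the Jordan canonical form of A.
The characteristic polynomial is det(xI - A) = (x + 1)^2(x + 3)^4, so the eigenvalues are -3 (algebraic multiplicity 4), -1 (algebraic multiplicity 2).

For λ = -3: rank(A + 3I) = 3, rank((A + 3I)^2) = 2. The eigenspace has dimension 6 - 3 = 3, so there are 3 Jordan blocks; the rank sequence gives block sizes [2, 1, 1].

For λ = -1: rank(A + I) = 5, rank((A + I)^2) = 4. The eigenspace has dimension 6 - 5 = 1, so there is 1 Jordan block; the rank sequence gives block sizes [2].

Assembling the blocks gives the Jordan form J above.

J = [[-3, 1, 0, 0, 0, 0], [0, -3, 0, 0, 0, 0], [0, 0, -3, 0, 0, 0], [0, 0, 0, -3, 0, 0], [0, 0, 0, 0, -1, 1], [0, 0, 0, 0, 0, -1]]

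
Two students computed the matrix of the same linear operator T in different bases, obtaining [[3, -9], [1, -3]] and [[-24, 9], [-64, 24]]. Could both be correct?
Two matrices over a field are similar if and only if they have the same invariant factors.

Both A and B have characteristic polynomial x^2 and minimal polynomial x^2. Computing further, both have invariant factors x^2. Hence A and B are similar.

Yes.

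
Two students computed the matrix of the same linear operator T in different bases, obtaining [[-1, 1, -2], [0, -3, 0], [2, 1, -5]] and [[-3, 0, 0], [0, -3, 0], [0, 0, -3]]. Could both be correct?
No.

Both have characteristic polynomial (x + 3)^3, but the minimal polynomial of A is (x + 3)^2 while the minimal polynomial of B is x + 3. The minimal polynomial is a similarity invariant, so A and B are not similar.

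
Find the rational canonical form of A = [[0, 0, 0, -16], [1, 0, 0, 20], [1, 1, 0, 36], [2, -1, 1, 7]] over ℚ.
R = [[0, 0, 0, -16], [1, 0, 0, 20], [0, 1, 0, -16], [0, 0, 1, 7]]

The invariant factors of A (the non-unit diagonal entries of the Smith normal form of xI - A over ℚ[x]) are (x - 4)(x - 2)(x^2 - x + 2), each dividing the next. The characteristic polynomial is their product, (x - 4)(x - 2)(x^2 - x + 2).

The rational canonical form is the block-diagonal matrix of companion matrices C(f_i):
R = [[0, 0, 0, -16], [1, 0, 0, 20], [0, 1, 0, -16], [0, 0, 1, 7]].

Note the characteristic polynomial does not split into linear factors over ℚ, so A has no Jordan form over ℚ; the rational canonical form exists over any field.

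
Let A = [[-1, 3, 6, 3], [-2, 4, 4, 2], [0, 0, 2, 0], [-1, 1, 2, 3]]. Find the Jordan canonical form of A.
J = [[2, 1, 0, 0], [0, 2, 0, 0], [0, 0, 2, 0], [0, 0, 0, 2]]

The characteristic polynomial is det(xI - A) = (x - 2)^4, so the eigenvalues are 2 (algebraic multiplicity 4).

For λ = 2: rank(A - 2I) = 1, rank((A - 2I)^2) = 0. The eigenspace has dimension 4 - 1 = 3, so there are 3 Jordan blocks; the rank sequence gives block sizes [2, 1, 1].

Assembling the blocks gives the Jordan form J above.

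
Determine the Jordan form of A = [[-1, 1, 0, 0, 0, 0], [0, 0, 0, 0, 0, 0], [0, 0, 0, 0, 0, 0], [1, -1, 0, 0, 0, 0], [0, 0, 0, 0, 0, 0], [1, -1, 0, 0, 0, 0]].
J = [[-1, 0, 0, 0, 0, 0], [0, 0, 0, 0, 0, 0], [0, 0, 0, 0, 0, 0], [0, 0, 0, 0, 0, 0], [0, 0, 0, 0, 0, 0], [0, 0, 0, 0, 0, 0]]

The characteristic polynomial is det(xI - A) = x^5(x + 1), so the eigenvalues are -1 (algebraic multiplicity 1), 0 (algebraic multiplicity 5).

For λ = -1: algebraic multiplicity 1 gives one 1×1 block.

For λ = 0: rank(A) = 1. The eigenspace has dimension 6 - 1 = 5, so there are 5 Jordan blocks; the rank sequence gives block sizes [1, 1, 1, 1, 1].

Assembling the blocks gives the Jordan form J above.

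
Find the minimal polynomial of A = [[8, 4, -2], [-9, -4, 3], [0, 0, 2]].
The characteristic polynomial factors as (x - 2)^3. The minimal polynomial is ∏(x - λ)^{k_λ} where k_λ is the size of the largest Jordan block at λ.

For λ = 2: rank(A - 2I) = 1, and the largest Jordan block has size 2 (the smallest k with rank((A - 2I)^k) = rank((A - 2I)^(k+1))).

So m_A(x) = (x - 2)^2.

m_A(x) = (x - 2)^2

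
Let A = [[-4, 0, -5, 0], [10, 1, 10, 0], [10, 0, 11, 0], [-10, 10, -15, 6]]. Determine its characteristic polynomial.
xI - A = [[x + 4, 0, 5, 0], [-10, x - 1, -10, 0], [-10, 0, x - 11, 0], [10, -10, 15, x - 6]].

Expanding det(xI - A) along the first row:
det(xI - A) = + (x + 4)·det([[x - 1, -10, 0], [0, x - 11, 0], [-10, 15, x - 6]]) - (0)·det([[-10, -10, 0], [-10, x - 11, 0], [10, 15, x - 6]]) + (5)·det([[-10, x - 1, 0], [-10, 0, 0], [10, -10, x - 6]]) - (0)·det([[-10, x - 1, -10], [-10, 0, x - 11], [10, -10, 15]]).

Evaluating gives χ_A(x) = x^4 - 14x^3 + 61x^2 - 84x + 36 = (x - 6)^2(x - 1)^2.

χ_A(x) = (x - 6)^2(x - 1)^2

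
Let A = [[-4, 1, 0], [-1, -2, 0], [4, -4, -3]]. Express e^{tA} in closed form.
e^{tA} = [[(1 - t)*e^{-3*t}, t*e^{-3*t}, 0], [-t*e^{-3*t}, (t + 1)*e^{-3*t}, 0], [4*t*e^{-3*t}, -4*t*e^{-3*t}, e^{-3*t}]]

A has Jordan form J = [[-3, 1, 0], [0, -3, 0], [0, 0, -3]] with A = PJP^{-1}, so e^{tA} = P e^{tJ} P^{-1}.

For a Jordan block J_k(λ), e^{tJ_k(λ)} = e^{λt} · (I + tN + t^2 N^2/2! + ... + t^{k-1} N^{k-1}/(k-1)!) where N is the nilpotent superdiagonal part.

Assembling the blocks and conjugating back gives the entries of e^{tA} as shown above.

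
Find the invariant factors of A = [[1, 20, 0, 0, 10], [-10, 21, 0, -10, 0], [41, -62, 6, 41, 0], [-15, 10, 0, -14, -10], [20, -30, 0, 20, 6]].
The Jordan structure of A has elementary divisors (x - 1), (x - 1), (x - 6)^2, (x - 6). Arranging the block sizes at each eigenvalue in decreasing order and taking row products gives the invariant factors.

Invariant factors (smallest first, each dividing the next): (x - 6)(x - 1), (x - 6)^2(x - 1).

Check: the last factor (x - 6)^2(x - 1) is the minimal polynomial, and the product (x - 6)^3(x - 1)^2 is the characteristic polynomial.

(x - 6)(x - 1), (x - 6)^2(x - 1)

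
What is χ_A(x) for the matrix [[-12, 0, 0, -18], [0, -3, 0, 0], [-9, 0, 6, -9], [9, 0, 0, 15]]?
xI - A = [[x + 12, 0, 0, 18], [0, x + 3, 0, 0], [9, 0, x - 6, 9], [-9, 0, 0, x - 15]].

Expanding det(xI - A) along the first row:
det(xI - A) = + (x + 12)·det([[x + 3, 0, 0], [0, x - 6, 9], [0, 0, x - 15]]) - (0)·det([[0, 0, 0], [9, x - 6, 9], [-9, 0, x - 15]]) + (0)·det([[0, x + 3, 0], [9, 0, 9], [-9, 0, x - 15]]) - (18)·det([[0, x + 3, 0], [9, 0, x - 6], [-9, 0, 0]]).

Evaluating gives χ_A(x) = x^4 - 6x^3 - 27x^2 + 108x + 324 = (x - 6)^2(x + 3)^2.

χ_A(x) = (x - 6)^2(x + 3)^2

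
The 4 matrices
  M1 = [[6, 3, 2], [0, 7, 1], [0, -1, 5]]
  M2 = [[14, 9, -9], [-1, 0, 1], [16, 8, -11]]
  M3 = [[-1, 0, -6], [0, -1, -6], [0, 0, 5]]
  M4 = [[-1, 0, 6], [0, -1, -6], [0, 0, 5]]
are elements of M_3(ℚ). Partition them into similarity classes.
3 classes: {M1}, {M2}, {M3, M4}

Characteristic polynomials: χ_{M1} = (x - 6)^3, χ_{M2} = (x - 5)(x + 1)^2, χ_{M3} = (x - 5)(x + 1)^2, χ_{M4} = (x - 5)(x + 1)^2.

{M1}: invariant factors (x - 6)^3.

{M2}: invariant factors (x - 5)(x + 1)^2.

{M3, M4}: invariant factors x + 1, (x - 5)(x + 1).

Matrices are similar if and only if their invariant-factor lists agree; the partition into similarity classes is {M1}, {M2}, {M3, M4}.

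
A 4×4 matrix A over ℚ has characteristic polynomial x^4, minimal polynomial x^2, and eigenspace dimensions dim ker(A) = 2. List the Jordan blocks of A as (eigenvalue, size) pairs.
Jordan blocks: (0, 2), (0, 2)

λ = 0: algebraic multiplicity 4 (exponent in χ_A), largest block size 2 (exponent in m_A), 2 blocks (geometric multiplicity). These force block sizes [2, 2].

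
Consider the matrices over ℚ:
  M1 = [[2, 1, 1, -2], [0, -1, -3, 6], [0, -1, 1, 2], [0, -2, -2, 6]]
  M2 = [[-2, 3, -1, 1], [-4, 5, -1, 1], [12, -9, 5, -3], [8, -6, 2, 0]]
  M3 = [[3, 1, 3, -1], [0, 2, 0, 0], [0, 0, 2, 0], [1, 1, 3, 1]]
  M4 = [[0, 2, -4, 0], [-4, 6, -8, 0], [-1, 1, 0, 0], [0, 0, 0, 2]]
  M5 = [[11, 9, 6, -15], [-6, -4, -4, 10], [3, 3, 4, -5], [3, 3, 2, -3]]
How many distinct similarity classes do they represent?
Characteristic polynomials: χ_{M1} = (x - 2)^4, χ_{M2} = (x - 2)^4, χ_{M3} = (x - 2)^4, χ_{M4} = (x - 2)^4, χ_{M5} = (x - 2)^4.

{M1, M2, M3, M4, M5}: invariant factors x - 2, x - 2, (x - 2)^2.

Matrices are similar if and only if their invariant-factor lists agree; the partition into similarity classes is {M1, M2, M3, M4, M5}.

1 class: {M1, M2, M3, M4, M5}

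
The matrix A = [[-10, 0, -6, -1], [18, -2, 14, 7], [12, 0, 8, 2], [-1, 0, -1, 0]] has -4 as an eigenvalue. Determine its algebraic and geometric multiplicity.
algebraic multiplicity 1, geometric multiplicity 1

The characteristic polynomial is (x - 1)^2(x + 2)(x + 4), so the factor x + 4 appears with exponent 1: the algebraic multiplicity is 1.

rank(A + 4I) = 3, so the eigenspace has dimension 4 - 3 = 1: the geometric multiplicity is 1.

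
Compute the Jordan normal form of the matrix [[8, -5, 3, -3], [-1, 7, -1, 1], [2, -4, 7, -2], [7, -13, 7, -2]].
J = [[5, 1, 0, 0], [0, 5, 1, 0], [0, 0, 5, 0], [0, 0, 0, 5]]

The characteristic polynomial is det(xI - A) = (x - 5)^4, so the eigenvalues are 5 (algebraic multiplicity 4).

For λ = 5: rank(A - 5I) = 2, rank((A - 5I)^2) = 1, rank((A - 5I)^3) = 0. The eigenspace has dimension 4 - 2 = 2, so there are 2 Jordan blocks; the rank sequence gives block sizes [3, 1].

Assembling the blocks gives the Jordan form J above.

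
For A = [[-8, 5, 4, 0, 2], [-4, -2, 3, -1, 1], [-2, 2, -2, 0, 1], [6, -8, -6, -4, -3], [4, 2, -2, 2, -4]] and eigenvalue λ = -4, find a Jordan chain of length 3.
v_1 = [[0, 0, 1, 0, -2]]^T, v_2 = [[0, 1, 0, 0, -2]]^T, v_3 = [[1, 0, 0, -2, 2]]^T

We seek v_1 ∈ ker((A + 4I)^3) \ ker((A + 4I)^2), then set v_{i+1} = (A + 4I) v_i.

One such chain is v_1 = [[0, 0, 1, 0, -2]]^T, v_2 = [[0, 1, 0, 0, -2]]^T, v_3 = [[1, 0, 0, -2, 2]]^T. Check: (A + 4I) v_3 = [[0, 0, 0, 0, 0]]^T = 0.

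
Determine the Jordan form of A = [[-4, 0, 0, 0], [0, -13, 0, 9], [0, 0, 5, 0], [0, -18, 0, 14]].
J = [[-4, 0, 0, 0], [0, -4, 0, 0], [0, 0, 5, 0], [0, 0, 0, 5]]

The characteristic polynomial is det(xI - A) = (x - 5)^2(x + 4)^2, so the eigenvalues are -4 (algebraic multiplicity 2), 5 (algebraic multiplicity 2).

For λ = -4: rank(A + 4I) = 2. The eigenspace has dimension 4 - 2 = 2, so there are 2 Jordan blocks; the rank sequence gives block sizes [1, 1].

For λ = 5: rank(A - 5I) = 2. The eigenspace has dimension 4 - 2 = 2, so there are 2 Jordan blocks; the rank sequence gives block sizes [1, 1].

Assembling the blocks gives the Jordan form J above.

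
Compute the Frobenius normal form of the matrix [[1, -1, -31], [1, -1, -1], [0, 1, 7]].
R = [[0, 0, -30], [1, 0, -1], [0, 1, 7]]

The invariant factors of A (the non-unit diagonal entries of the Smith normal form of xI - A over ℚ[x]) are (x - 6)(x^2 - x - 5), each dividing the next. The characteristic polynomial is their product, (x - 6)(x^2 - x - 5).

The rational canonical form is the block-diagonal matrix of companion matrices C(f_i):
R = [[0, 0, -30], [1, 0, -1], [0, 1, 7]].

Note the characteristic polynomial does not split into linear factors over ℚ, so A has no Jordan form over ℚ; the rational canonical form exists over any field.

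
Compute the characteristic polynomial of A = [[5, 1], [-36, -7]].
xI - A = [[x - 5, -1], [36, x + 7]].

Expanding det(xI - A) along the first row:
det(xI - A) = + (x - 5)·det([[x + 7]]) - (-1)·det([[36]]).

Evaluating gives χ_A(x) = x^2 + 2x + 1 = (x + 1)^2.

χ_A(x) = (x + 1)^2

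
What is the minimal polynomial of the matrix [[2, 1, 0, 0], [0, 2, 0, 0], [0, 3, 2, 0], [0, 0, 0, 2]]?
m_A(x) = (x - 2)^2

The characteristic polynomial factors as (x - 2)^4. The minimal polynomial is ∏(x - λ)^{k_λ} where k_λ is the size of the largest Jordan block at λ.

For λ = 2: rank(A - 2I) = 1, and the largest Jordan block has size 2 (the smallest k with rank((A - 2I)^k) = rank((A - 2I)^(k+1))).

So m_A(x) = (x - 2)^2.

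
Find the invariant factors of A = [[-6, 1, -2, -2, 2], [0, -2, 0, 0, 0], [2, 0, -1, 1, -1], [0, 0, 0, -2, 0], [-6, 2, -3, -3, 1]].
The Jordan structure of A has elementary divisors (x + 2)^2, (x + 2)^2, (x + 2). Arranging the block sizes at each eigenvalue in decreasing order and taking row products gives the invariant factors.

Invariant factors (smallest first, each dividing the next): x + 2, (x + 2)^2, (x + 2)^2.

Check: the last factor (x + 2)^2 is the minimal polynomial, and the product (x + 2)^5 is the characteristic polynomial.

x + 2, (x + 2)^2, (x + 2)^2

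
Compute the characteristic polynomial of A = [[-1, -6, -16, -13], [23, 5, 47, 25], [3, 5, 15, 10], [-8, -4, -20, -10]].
xI - A = [[x + 1, 6, 16, 13], [-23, x - 5, -47, -25], [-3, -5, x - 15, -10], [8, 4, 20, x + 10]].

Expanding det(xI - A) along the first row:
det(xI - A) = + (x + 1)·det([[x - 5, -47, -25], [-5, x - 15, -10], [4, 20, x + 10]]) - (6)·det([[-23, -47, -25], [-3, x - 15, -10], [8, 20, x + 10]]) + (16)·det([[-23, x - 5, -25], [-3, -5, -10], [8, 4, x + 10]]) - (13)·det([[-23, x - 5, -47], [-3, -5, x - 15], [8, 4, 20]]).

Evaluating gives χ_A(x) = x^4 - 9x^3 + 12x^2 + 80x - 192 = (x - 4)^3(x + 3).

χ_A(x) = (x - 4)^3(x + 3)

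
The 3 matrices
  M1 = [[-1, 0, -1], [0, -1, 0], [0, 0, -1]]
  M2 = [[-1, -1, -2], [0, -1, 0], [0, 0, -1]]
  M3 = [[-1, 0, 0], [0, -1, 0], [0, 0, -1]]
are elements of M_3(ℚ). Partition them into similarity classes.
2 classes: {M1, M2}, {M3}

Characteristic polynomials: χ_{M1} = (x + 1)^3, χ_{M2} = (x + 1)^3, χ_{M3} = (x + 1)^3.

{M1, M2}: invariant factors x + 1, (x + 1)^2.

{M3}: invariant factors x + 1, x + 1, x + 1.

Matrices are similar if and only if their invariant-factor lists agree; the partition into similarity classes is {M1, M2}, {M3}.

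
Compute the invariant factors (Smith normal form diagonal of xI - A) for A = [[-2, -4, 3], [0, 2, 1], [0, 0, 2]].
The Jordan structure of A has elementary divisors (x + 2), (x - 2)^2. Arranging the block sizes at each eigenvalue in decreasing order and taking row products gives the invariant factors.

Invariant factors (smallest first, each dividing the next): (x - 2)^2(x + 2).

Check: the last factor (x - 2)^2(x + 2) is the minimal polynomial, and the product (x - 2)^2(x + 2) is the characteristic polynomial.

(x - 2)^2(x + 2)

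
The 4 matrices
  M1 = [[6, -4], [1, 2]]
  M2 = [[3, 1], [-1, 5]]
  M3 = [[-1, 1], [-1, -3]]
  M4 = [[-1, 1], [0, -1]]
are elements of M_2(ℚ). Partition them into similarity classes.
Characteristic polynomials: χ_{M1} = (x - 4)^2, χ_{M2} = (x - 4)^2, χ_{M3} = (x + 2)^2, χ_{M4} = (x + 1)^2.

{M1, M2}: invariant factors (x - 4)^2.

{M3}: invariant factors (x + 2)^2.

{M4}: invariant factors (x + 1)^2.

Matrices are similar if and only if their invariant-factor lists agree; the partition into similarity classes is {M1, M2}, {M3}, {M4}.

3 classes: {M1, M2}, {M3}, {M4}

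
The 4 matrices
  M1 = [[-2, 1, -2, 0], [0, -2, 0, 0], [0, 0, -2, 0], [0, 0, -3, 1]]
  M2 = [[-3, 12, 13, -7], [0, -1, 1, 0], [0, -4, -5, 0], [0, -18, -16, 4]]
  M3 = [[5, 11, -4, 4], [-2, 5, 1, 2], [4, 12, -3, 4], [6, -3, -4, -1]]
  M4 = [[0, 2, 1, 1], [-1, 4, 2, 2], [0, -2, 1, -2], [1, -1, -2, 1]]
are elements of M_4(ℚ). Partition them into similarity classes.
3 classes: {M1}, {M2}, {M3, M4}

Characteristic polynomials: χ_{M1} = (x - 1)(x + 2)^3, χ_{M2} = (x - 4)(x + 3)^3, χ_{M3} = (x - 3)(x - 1)^3, χ_{M4} = (x - 3)(x - 1)^3.

{M1}: invariant factors x + 2, (x - 1)(x + 2)^2.

{M2}: invariant factors x + 3, (x - 4)(x + 3)^2.

{M3, M4}: invariant factors (x - 3)(x - 1)^3.

Matrices are similar if and only if their invariant-factor lists agree; the partition into similarity classes is {M1}, {M2}, {M3, M4}.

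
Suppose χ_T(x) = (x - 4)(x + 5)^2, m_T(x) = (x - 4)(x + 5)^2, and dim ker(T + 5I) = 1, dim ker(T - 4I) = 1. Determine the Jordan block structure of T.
λ = -5: algebraic multiplicity 2 (exponent in χ_T), largest block size 2 (exponent in m_T), 1 block (geometric multiplicity). This forces block sizes [2].
λ = 4: algebraic multiplicity 1 (exponent in χ_T), largest block size 1 (exponent in m_T), 1 block (geometric multiplicity). This forces block sizes [1].

Jordan blocks: (-5, 2), (4, 1)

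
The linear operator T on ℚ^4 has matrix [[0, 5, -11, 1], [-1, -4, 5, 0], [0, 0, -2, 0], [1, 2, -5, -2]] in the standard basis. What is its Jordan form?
J = [[-2, 1, 0, 0], [0, -2, 1, 0], [0, 0, -2, 0], [0, 0, 0, -2]]

The characteristic polynomial is det(xI - A) = (x + 2)^4, so the eigenvalues are -2 (algebraic multiplicity 4).

For λ = -2: rank(A + 2I) = 2, rank((A + 2I)^2) = 1, rank((A + 2I)^3) = 0. The eigenspace has dimension 4 - 2 = 2, so there are 2 Jordan blocks; the rank sequence gives block sizes [3, 1].

Assembling the blocks gives the Jordan form J above.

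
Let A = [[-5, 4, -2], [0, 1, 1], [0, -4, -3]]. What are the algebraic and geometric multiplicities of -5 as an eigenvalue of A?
The characteristic polynomial is (x + 1)^2(x + 5), so the factor x + 5 appears with exponent 1: the algebraic multiplicity is 1.

rank(A + 5I) = 2, so the eigenspace has dimension 3 - 2 = 1: the geometric multiplicity is 1.

algebraic multiplicity 1, geometric multiplicity 1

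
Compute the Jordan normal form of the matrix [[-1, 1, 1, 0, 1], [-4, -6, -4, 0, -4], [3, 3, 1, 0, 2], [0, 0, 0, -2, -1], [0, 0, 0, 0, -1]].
The characteristic polynomial is det(xI - A) = (x + 1)(x + 2)^4, so the eigenvalues are -2 (algebraic multiplicity 4), -1 (algebraic multiplicity 1).

For λ = -2: rank(A + 2I) = 2, rank((A + 2I)^2) = 1. The eigenspace has dimension 5 - 2 = 3, so there are 3 Jordan blocks; the rank sequence gives block sizes [2, 1, 1].

For λ = -1: algebraic multiplicity 1 gives one 1×1 block.

Assembling the blocks gives the Jordan form J above.

J = [[-2, 1, 0, 0, 0], [0, -2, 0, 0, 0], [0, 0, -2, 0, 0], [0, 0, 0, -2, 0], [0, 0, 0, 0, -1]]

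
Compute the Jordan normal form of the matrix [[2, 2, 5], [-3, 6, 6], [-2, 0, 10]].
J = [[6, 1, 0], [0, 6, 1], [0, 0, 6]]

The characteristic polynomial is det(xI - A) = (x - 6)^3, so the eigenvalues are 6 (algebraic multiplicity 3).

For λ = 6: rank(A - 6I) = 2, rank((A - 6I)^2) = 1, rank((A - 6I)^3) = 0. The eigenspace has dimension 3 - 2 = 1, so there is 1 Jordan block; the rank sequence gives block sizes [3].

Assembling the blocks gives the Jordan form J above.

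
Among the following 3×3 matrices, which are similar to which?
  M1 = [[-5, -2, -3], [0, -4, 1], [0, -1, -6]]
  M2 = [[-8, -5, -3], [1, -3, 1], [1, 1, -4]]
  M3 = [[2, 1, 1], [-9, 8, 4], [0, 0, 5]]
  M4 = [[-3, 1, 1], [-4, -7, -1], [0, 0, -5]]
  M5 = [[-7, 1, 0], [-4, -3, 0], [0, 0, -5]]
Characteristic polynomials: χ_{M1} = (x + 5)^3, χ_{M2} = (x + 5)^3, χ_{M3} = (x - 5)^3, χ_{M4} = (x + 5)^3, χ_{M5} = (x + 5)^3.

{M1, M2, M4}: invariant factors (x + 5)^3.

{M3}: invariant factors (x - 5)^3.

{M5}: invariant factors x + 5, (x + 5)^2.

Matrices are similar if and only if their invariant-factor lists agree; the partition into similarity classes is {M1, M2, M4}, {M3}, {M5}.

3 classes: {M1, M2, M4}, {M3}, {M5}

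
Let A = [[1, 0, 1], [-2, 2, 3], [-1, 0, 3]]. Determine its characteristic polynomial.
xI - A = [[x - 1, 0, -1], [2, x - 2, -3], [1, 0, x - 3]].

Expanding det(xI - A) along the first row:
det(xI - A) = + (x - 1)·det([[x - 2, -3], [0, x - 3]]) - (0)·det([[2, -3], [1, x - 3]]) + (-1)·det([[2, x - 2], [1, 0]]).

Evaluating gives χ_A(x) = x^3 - 6x^2 + 12x - 8 = (x - 2)^3.

χ_A(x) = (x - 2)^3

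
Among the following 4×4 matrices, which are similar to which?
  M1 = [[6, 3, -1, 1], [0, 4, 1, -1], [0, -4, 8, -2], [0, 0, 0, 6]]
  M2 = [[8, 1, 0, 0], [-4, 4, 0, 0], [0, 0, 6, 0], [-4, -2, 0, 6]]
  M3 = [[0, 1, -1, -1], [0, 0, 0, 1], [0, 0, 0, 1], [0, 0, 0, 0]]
Characteristic polynomials: χ_{M1} = (x - 6)^4, χ_{M2} = (x - 6)^4, χ_{M3} = x^4.

{M1}: invariant factors x - 6, (x - 6)^3.

{M2}: invariant factors x - 6, x - 6, (x - 6)^2.

{M3}: invariant factors x^2, x^2.

Matrices are similar if and only if their invariant-factor lists agree; the partition into similarity classes is {M1}, {M2}, {M3}.

3 classes: {M1}, {M2}, {M3}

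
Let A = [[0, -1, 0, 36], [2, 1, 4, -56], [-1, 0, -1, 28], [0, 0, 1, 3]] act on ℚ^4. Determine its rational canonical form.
The invariant factors of A (the non-unit diagonal entries of the Smith normal form of xI - A over ℚ[x]) are (x - 6)(x - 1)^2(x + 5), each dividing the next. The characteristic polynomial is their product, (x - 6)(x - 1)^2(x + 5).

The rational canonical form is the block-diagonal matrix of companion matrices C(f_i):
R = [[0, 0, 0, 30], [1, 0, 0, -59], [0, 1, 0, 27], [0, 0, 1, 3]].

R = [[0, 0, 0, 30], [1, 0, 0, -59], [0, 1, 0, 27], [0, 0, 1, 3]]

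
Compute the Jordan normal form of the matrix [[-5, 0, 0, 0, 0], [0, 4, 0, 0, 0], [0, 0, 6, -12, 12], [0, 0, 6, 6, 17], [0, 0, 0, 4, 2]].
The characteristic polynomial is det(xI - A) = (x - 6)(x - 4)^3(x + 5), so the eigenvalues are -5 (algebraic multiplicity 1), 4 (algebraic multiplicity 3), 6 (algebraic multiplicity 1).

For λ = -5: algebraic multiplicity 1 gives one 1×1 block.

For λ = 4: rank(A - 4I) = 3, rank((A - 4I)^2) = 2. The eigenspace has dimension 5 - 3 = 2, so there are 2 Jordan blocks; the rank sequence gives block sizes [2, 1].

For λ = 6: algebraic multiplicity 1 gives one 1×1 block.

Assembling the blocks gives the Jordan form J above.

J = [[-5, 0, 0, 0, 0], [0, 4, 1, 0, 0], [0, 0, 4, 0, 0], [0, 0, 0, 4, 0], [0, 0, 0, 0, 6]]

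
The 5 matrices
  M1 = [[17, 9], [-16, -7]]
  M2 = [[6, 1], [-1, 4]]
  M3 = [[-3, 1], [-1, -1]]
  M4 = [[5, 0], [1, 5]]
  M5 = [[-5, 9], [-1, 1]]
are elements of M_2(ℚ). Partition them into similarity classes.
Characteristic polynomials: χ_{M1} = (x - 5)^2, χ_{M2} = (x - 5)^2, χ_{M3} = (x + 2)^2, χ_{M4} = (x - 5)^2, χ_{M5} = (x + 2)^2.

{M1, M2, M4}: invariant factors (x - 5)^2.

{M3, M5}: invariant factors (x + 2)^2.

Matrices are similar if and only if their invariant-factor lists agree; the partition into similarity classes is {M1, M2, M4}, {M3, M5}.

2 classes: {M1, M2, M4}, {M3, M5}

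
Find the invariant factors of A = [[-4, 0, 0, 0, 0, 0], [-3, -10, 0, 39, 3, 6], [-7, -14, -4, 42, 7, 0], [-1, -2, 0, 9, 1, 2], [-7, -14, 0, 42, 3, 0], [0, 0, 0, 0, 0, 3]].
The Jordan structure of A has elementary divisors (x + 4), (x + 4), (x + 4), (x - 3)^2, (x - 3). Arranging the block sizes at each eigenvalue in decreasing order and taking row products gives the invariant factors.

Invariant factors (smallest first, each dividing the next): x + 4, (x - 3)(x + 4), (x - 3)^2(x + 4).

Check: the last factor (x - 3)^2(x + 4) is the minimal polynomial, and the product (x - 3)^3(x + 4)^3 is the characteristic polynomial.

x + 4, (x - 3)(x + 4), (x - 3)^2(x + 4)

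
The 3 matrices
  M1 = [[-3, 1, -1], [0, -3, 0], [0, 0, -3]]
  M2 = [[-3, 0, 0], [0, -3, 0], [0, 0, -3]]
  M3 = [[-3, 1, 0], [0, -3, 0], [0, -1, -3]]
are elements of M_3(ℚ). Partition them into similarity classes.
Characteristic polynomials: χ_{M1} = (x + 3)^3, χ_{M2} = (x + 3)^3, χ_{M3} = (x + 3)^3.

{M1, M3}: invariant factors x + 3, (x + 3)^2.

{M2}: invariant factors x + 3, x + 3, x + 3.

Matrices are similar if and only if their invariant-factor lists agree; the partition into similarity classes is {M1, M3}, {M2}.

2 classes: {M1, M3}, {M2}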